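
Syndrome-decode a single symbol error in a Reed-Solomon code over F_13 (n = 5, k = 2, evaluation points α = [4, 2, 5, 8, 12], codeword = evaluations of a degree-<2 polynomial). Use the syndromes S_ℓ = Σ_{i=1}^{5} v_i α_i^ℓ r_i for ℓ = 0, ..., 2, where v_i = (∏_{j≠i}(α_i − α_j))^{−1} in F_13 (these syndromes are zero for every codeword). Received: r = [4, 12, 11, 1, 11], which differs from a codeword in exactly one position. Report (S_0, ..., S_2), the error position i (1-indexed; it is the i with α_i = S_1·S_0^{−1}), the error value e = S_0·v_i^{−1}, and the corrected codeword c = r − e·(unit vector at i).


S = (1, 5, 12), error at position 3, error magnitude e = 11, c = [4, 12, 0, 1, 11].

Step 1: column multipliers v_i = (∏_{j≠i}(α_i − α_j))^{−1} mod 13.
  i = 1 (α = 4): (4−2)(4−5)(4−8)(4−12) = 2·(−1)·(−4)·(−8) = −64 ≡ 1, so v_1 = 1^{−1} = 1 (mod 13).
  i = 2 (α = 2): (2−4)(2−5)(2−8)(2−12) = (−2)·(−3)·(−6)·(−10) = 360 ≡ 9, so v_2 = 9^{−1} = 3 (mod 13).
  i = 3 (α = 5): (5−4)(5−2)(5−8)(5−12) = 1·3·(−3)·(−7) = 63 ≡ 11, so v_3 = 11^{−1} = 6 (mod 13).
  i = 4 (α = 8): (8−4)(8−2)(8−5)(8−12) = 4·6·3·(−4) = −288 ≡ 11, so v_4 = 11^{−1} = 6 (mod 13).
  i = 5 (α = 12): (12−4)(12−2)(12−5)(12−8) = 8·10·7·4 = 2240 ≡ 4, so v_5 = 4^{−1} = 10 (mod 13).
  v = [1, 3, 6, 6, 10].
Step 2: syndromes of r = [4, 12, 11, 1, 11] (all sums mod 13).
  S_0 = Σ v_i r_i = 1·4 + 3·12 + 6·11 + 6·1 + 10·11 = 222 ≡ 1.
  S_1 = Σ v_i α_i r_i = 1·4·4 + 3·2·12 + 6·5·11 + 6·8·1 + 10·12·11 = 1786 ≡ 5.
  α_i^2 mod 13 = [3, 4, 12, 12, 1].
  S_2 = Σ v_i α_i^2 r_i = 1·3·4 + 3·4·12 + 6·12·11 + 6·12·1 + 10·1·11 = 1130 ≡ 12.
  S = (1, 5, 12) ≠ 0, so r is not a codeword (an error is present).
Step 3: locate the error. For a single error e at position i, S_ℓ = v_i·e·α_i^ℓ, so α_err = S_1/S_0.
  S_0^{−1} = 1^{−1} = 1 (mod 13), so α_err = 5·1 = 5 ≡ 5 = α_3. Error position i = 3.
  Consistency check: S_2/S_1 = 12·8 = 96 ≡ 5 = α_err ✓ (single-error assumption holds).
Step 4: error magnitude e = S_0/v_3 = S_0·∏_{j≠3}(α_3 − α_j) = 1·11 = 11 ≡ 11 (mod 13).
Step 5: correct position 3: c_3 = r_3 − e = 11 − 11 ≡ 0 (mod 13). Hence c = [4, 12, 0, 1, 11].
  Check: interpolating c through the α_i gives m(x) = 7 + 9·x (degree < 2) with m(α_i) = c_i for every i, so c is indeed a codeword.


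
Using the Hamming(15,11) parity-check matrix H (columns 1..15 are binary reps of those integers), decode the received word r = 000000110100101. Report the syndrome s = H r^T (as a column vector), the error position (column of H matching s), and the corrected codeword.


s = (0, 1, 1, 1)^T, error position = 7, corrected codeword c = 000000010100101

Compute s = H r^T mod 2 one row at a time:
  s_1 = 1 + 0 + 1 + 0 + 0 + 1 + 0 + 1 = 4 ≡ 0 (mod 2).
  s_2 = 0 + 0 + 0 + 1 + 0 + 1 + 0 + 1 = 3 ≡ 1 (mod 2).
  s_3 = 0 + 0 + 0 + 1 + 1 + 0 + 0 + 1 = 3 ≡ 1 (mod 2).
  s_4 = 0 + 0 + 0 + 1 + 0 + 0 + 1 + 1 = 3 ≡ 1 (mod 2).
s = (0, 1, 1, 1)^T — this equals column 7 of H (binary 0111), so error is at position 7.
Correct: flip bit 7 of r = 000000110100101 to get c = 000000010100101.


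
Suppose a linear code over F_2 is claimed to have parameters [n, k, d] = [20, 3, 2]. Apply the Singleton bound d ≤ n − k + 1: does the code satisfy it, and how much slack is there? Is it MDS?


Singleton RHS = n − k + 1 = 18, slack = 16, bound satisfied, not MDS.

Singleton bound: d ≤ n − k + 1.
Here n = 20, k = 3, so n − k + 1 = 18.
Given d = 2, check d ≤ 18: YES.
Slack = (n − k + 1) − d = 16.
The code is NOT MDS (slack = 16 > 0).
Description: the claimed parameters are [20, 3, 2]_2; such a code would be non-MDS.


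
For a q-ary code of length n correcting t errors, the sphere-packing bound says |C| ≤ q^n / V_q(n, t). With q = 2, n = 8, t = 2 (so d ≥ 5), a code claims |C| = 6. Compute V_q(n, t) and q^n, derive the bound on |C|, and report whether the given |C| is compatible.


V_q(n, t) = 37, q^n = 256, Hamming bound = 6, |C| = 6 ≤ bound (satisfied).

Step 1: Compute V_q(n, t) = Σ_{j=0}^2 C(n, j) (q−1)^j.
  j = 0: C(8,0)·(1)^0 = 1·1 = 1.
  j = 1: C(8,1)·(1)^1 = 8·1 = 8.
  j = 2: C(8,2)·(1)^2 = 28·1 = 28.
  V_q(n, t) = 1 + 8 + 28 = 37.
Step 2: q^n = 2^8 = 256.
Step 3: Hamming bound ⌊q^n / V_q(n,t)⌋ = ⌊256/37⌋ = 6.
Step 4: Compare |C| = 6 to 6: satisfied.
The claimed |C| lies at the Hamming bound (tight).


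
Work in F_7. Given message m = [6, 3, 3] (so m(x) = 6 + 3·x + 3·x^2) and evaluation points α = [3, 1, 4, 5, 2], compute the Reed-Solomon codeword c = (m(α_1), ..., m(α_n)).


c = [0, 5, 3, 5, 3]

Message polynomial: m(x) = 6 + 3·x + 3·x^2 (mod 7).
For each evaluation point α_i, compute m(α_i) mod 7:
  α_1 = 3: Horner steps 3 → 5 → 0, so m(3) = 0.
  α_2 = 1: Horner steps 3 → 6 → 5, so m(1) = 5.
  α_3 = 4: Horner steps 3 → 1 → 3, so m(4) = 3.
  α_4 = 5: Horner steps 3 → 4 → 5, so m(5) = 5.
  α_5 = 2: Horner steps 3 → 2 → 3, so m(2) = 3.
Codeword c = [0, 5, 3, 5, 3] ∈ F_7^5.


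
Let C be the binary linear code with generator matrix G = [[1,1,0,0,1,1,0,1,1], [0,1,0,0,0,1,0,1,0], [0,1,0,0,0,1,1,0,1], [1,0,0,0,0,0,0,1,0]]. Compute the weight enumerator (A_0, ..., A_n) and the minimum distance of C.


Weight distribution: A_0 = 1, A_2 = 2, A_3 = 6, A_4 = 3, A_5 = 2, A_6 = 2. Minimum distance d = 2.

Enumerate all 2^4 = 16 messages m ∈ F_2^4.
For each, compute codeword c = mG in F_2^9, then tally its weight.
  m = 0000 → c = 000000000, weight = 0.
  m = 1000 → c = 110011011, weight = 6.
  m = 0100 → c = 010001010, weight = 3.
  m = 1100 → c = 100010001, weight = 3.
  m = 0010 → c = 010001101, weight = 4.
  m = 1010 → c = 100010110, weight = 4.
  m = 0110 → c = 000000111, weight = 3.
  m = 1110 → c = 110011100, weight = 5.
  m = 0001 → c = 100000010, weight = 2.
  m = 1001 → c = 010011001, weight = 4.
  m = 0101 → c = 110001000, weight = 3.
  m = 1101 → c = 000010011, weight = 3.
  m = 0011 → c = 110001111, weight = 6.
  m = 1011 → c = 000010100, weight = 2.
  m = 0111 → c = 100000101, weight = 3.
  m = 1111 → c = 010011110, weight = 5.
Tally weights:
  weight 0: 1 codewords.
  weight 2: 2 codewords.
  weight 3: 6 codewords.
  weight 4: 3 codewords.
  weight 5: 2 codewords.
  weight 6: 2 codewords.
Minimum distance d = smallest w > 0 with A_w > 0 = 2.
Sanity: Σ A_w = 16 = 2^4 = 16 ✓.


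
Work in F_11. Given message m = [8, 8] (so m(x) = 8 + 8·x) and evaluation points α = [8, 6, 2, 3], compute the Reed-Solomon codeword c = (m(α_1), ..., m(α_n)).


c = [6, 1, 2, 10]

Message polynomial: m(x) = 8 + 8·x (mod 11).
For each evaluation point α_i, compute m(α_i) mod 11:
  α_1 = 8: Horner steps 8 → 6, so m(8) = 6.
  α_2 = 6: Horner steps 8 → 1, so m(6) = 1.
  α_3 = 2: Horner steps 8 → 2, so m(2) = 2.
  α_4 = 3: Horner steps 8 → 10, so m(3) = 10.
Codeword c = [6, 1, 2, 10] ∈ F_11^4.


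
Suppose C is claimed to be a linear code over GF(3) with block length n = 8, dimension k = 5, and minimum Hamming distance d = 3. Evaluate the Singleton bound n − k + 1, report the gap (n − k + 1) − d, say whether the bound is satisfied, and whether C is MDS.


Singleton RHS = n − k + 1 = 4, slack = 1, bound satisfied, not MDS.

Singleton bound: d ≤ n − k + 1.
Here n = 8, k = 5, so n − k + 1 = 4.
Given d = 3, check d ≤ 4: YES.
Slack = (n − k + 1) − d = 1.
The code is NOT MDS (slack = 1 > 0).
Description: the claimed parameters are [8, 5, 3]_3; such a code would be non-MDS.


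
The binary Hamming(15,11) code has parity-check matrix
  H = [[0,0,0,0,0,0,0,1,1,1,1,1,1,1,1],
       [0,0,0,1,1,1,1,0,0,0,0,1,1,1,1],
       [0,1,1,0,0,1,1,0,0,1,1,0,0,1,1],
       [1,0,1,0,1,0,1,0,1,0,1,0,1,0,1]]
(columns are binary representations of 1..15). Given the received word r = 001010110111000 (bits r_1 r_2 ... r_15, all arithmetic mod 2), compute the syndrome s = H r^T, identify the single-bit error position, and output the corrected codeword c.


s = (0, 1, 0, 0)^T, error position = 4, corrected codeword c = 001110110111000

Compute s = H r^T mod 2 one row at a time:
  s_1 = 1 + 0 + 1 + 1 + 1 + 0 + 0 + 0 = 4 ≡ 0 (mod 2).
  s_2 = 0 + 1 + 0 + 1 + 1 + 0 + 0 + 0 = 3 ≡ 1 (mod 2).
  s_3 = 0 + 1 + 0 + 1 + 1 + 1 + 0 + 0 = 4 ≡ 0 (mod 2).
  s_4 = 0 + 1 + 1 + 1 + 0 + 1 + 0 + 0 = 4 ≡ 0 (mod 2).
s = (0, 1, 0, 0)^T — this equals column 4 of H (binary 0100), so error is at position 4.
Correct: flip bit 4 of r = 001010110111000 to get c = 001110110111000.


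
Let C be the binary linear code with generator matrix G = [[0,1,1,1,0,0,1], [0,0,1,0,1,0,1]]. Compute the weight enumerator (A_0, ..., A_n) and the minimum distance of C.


Weight distribution: A_0 = 1, A_3 = 2, A_4 = 1. Minimum distance d = 3.

Enumerate all 2^2 = 4 messages m ∈ F_2^2.
For each, compute codeword c = mG in F_2^7, then tally its weight.
  m = 00 → c = 0000000, weight = 0.
  m = 10 → c = 0111001, weight = 4.
  m = 01 → c = 0010101, weight = 3.
  m = 11 → c = 0101100, weight = 3.
Tally weights:
  weight 0: 1 codewords.
  weight 3: 2 codewords.
  weight 4: 1 codewords.
Minimum distance d = smallest w > 0 with A_w > 0 = 3.
Sanity: Σ A_w = 4 = 2^2 = 4 ✓.


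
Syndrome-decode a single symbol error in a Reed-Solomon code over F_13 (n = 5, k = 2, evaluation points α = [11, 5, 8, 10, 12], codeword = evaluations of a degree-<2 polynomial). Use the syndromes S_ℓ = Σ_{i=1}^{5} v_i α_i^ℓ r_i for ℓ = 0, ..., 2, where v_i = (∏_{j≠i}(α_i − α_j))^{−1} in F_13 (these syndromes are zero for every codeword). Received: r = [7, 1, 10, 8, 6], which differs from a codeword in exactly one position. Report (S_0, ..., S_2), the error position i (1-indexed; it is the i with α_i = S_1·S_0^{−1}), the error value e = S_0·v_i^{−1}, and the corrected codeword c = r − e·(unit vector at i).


S = (11, 3, 2), error at position 2, error magnitude e = 1, c = [7, 0, 10, 8, 6].

Step 1: column multipliers v_i = (∏_{j≠i}(α_i − α_j))^{−1} mod 13.
  i = 1 (α = 11): (11−5)(11−8)(11−10)(11−12) = 6·3·1·(−1) = −18 ≡ 8, so v_1 = 8^{−1} = 5 (mod 13).
  i = 2 (α = 5): (5−11)(5−8)(5−10)(5−12) = (−6)·(−3)·(−5)·(−7) = 630 ≡ 6, so v_2 = 6^{−1} = 11 (mod 13).
  i = 3 (α = 8): (8−11)(8−5)(8−10)(8−12) = (−3)·3·(−2)·(−4) = −72 ≡ 6, so v_3 = 6^{−1} = 11 (mod 13).
  i = 4 (α = 10): (10−11)(10−5)(10−8)(10−12) = (−1)·5·2·(−2) = 20 ≡ 7, so v_4 = 7^{−1} = 2 (mod 13).
  i = 5 (α = 12): (12−11)(12−5)(12−8)(12−10) = 1·7·4·2 = 56 ≡ 4, so v_5 = 4^{−1} = 10 (mod 13).
  v = [5, 11, 11, 2, 10].
Step 2: syndromes of r = [7, 1, 10, 8, 6] (all sums mod 13).
  S_0 = Σ v_i r_i = 5·7 + 11·1 + 11·10 + 2·8 + 10·6 = 232 ≡ 11.
  S_1 = Σ v_i α_i r_i = 5·11·7 + 11·5·1 + 11·8·10 + 2·10·8 + 10·12·6 = 2200 ≡ 3.
  α_i^2 mod 13 = [4, 12, 12, 9, 1].
  S_2 = Σ v_i α_i^2 r_i = 5·4·7 + 11·12·1 + 11·12·10 + 2·9·8 + 10·1·6 = 1796 ≡ 2.
  S = (11, 3, 2) ≠ 0, so r is not a codeword (an error is present).
Step 3: locate the error. For a single error e at position i, S_ℓ = v_i·e·α_i^ℓ, so α_err = S_1/S_0.
  S_0^{−1} = 11^{−1} = 6 (mod 13), so α_err = 3·6 = 18 ≡ 5 = α_2. Error position i = 2.
  Consistency check: S_2/S_1 = 2·9 = 18 ≡ 5 = α_err ✓ (single-error assumption holds).
Step 4: error magnitude e = S_0/v_2 = S_0·∏_{j≠2}(α_2 − α_j) = 11·6 = 66 ≡ 1 (mod 13).
Step 5: correct position 2: c_2 = r_2 − e = 1 − 1 ≡ 0 (mod 13). Hence c = [7, 0, 10, 8, 6].
  Check: interpolating c through the α_i gives m(x) = 5 + 12·x (degree < 2) with m(α_i) = c_i for every i, so c is indeed a codeword.


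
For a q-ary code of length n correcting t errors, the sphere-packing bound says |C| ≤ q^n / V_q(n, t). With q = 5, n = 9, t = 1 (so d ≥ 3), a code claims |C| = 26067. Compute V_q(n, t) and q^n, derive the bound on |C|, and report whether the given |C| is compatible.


V_q(n, t) = 37, q^n = 1953125, Hamming bound = 52787, |C| = 26067 ≤ bound (satisfied).

Step 1: Compute V_q(n, t) = Σ_{j=0}^1 C(n, j) (q−1)^j.
  j = 0: C(9,0)·(4)^0 = 1·1 = 1.
  j = 1: C(9,1)·(4)^1 = 9·4 = 36.
  V_q(n, t) = 1 + 36 = 37.
Step 2: q^n = 5^9 = 1953125.
Step 3: Hamming bound ⌊q^n / V_q(n,t)⌋ = ⌊1953125/37⌋ = 52787.
Step 4: Compare |C| = 26067 to 52787: satisfied.
The claimed |C| lies below the Hamming bound.


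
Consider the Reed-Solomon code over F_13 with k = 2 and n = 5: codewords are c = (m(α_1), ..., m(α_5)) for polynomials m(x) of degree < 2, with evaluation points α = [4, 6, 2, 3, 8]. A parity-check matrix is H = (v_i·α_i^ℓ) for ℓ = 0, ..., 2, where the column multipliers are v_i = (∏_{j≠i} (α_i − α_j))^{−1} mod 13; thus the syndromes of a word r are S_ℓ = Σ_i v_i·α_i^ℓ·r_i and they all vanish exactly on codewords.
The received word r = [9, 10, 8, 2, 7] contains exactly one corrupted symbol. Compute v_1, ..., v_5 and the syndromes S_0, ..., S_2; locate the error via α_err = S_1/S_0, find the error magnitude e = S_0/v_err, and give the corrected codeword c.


S = (8, 12, 5), error at position 5, error magnitude e = 9, c = [9, 10, 8, 2, 11].

Step 1: column multipliers v_i = (∏_{j≠i}(α_i − α_j))^{−1} mod 13.
  i = 1 (α = 4): (4−6)(4−2)(4−3)(4−8) = (−2)·2·1·(−4) = 16 ≡ 3, so v_1 = 3^{−1} = 9 (mod 13).
  i = 2 (α = 6): (6−4)(6−2)(6−3)(6−8) = 2·4·3·(−2) = −48 ≡ 4, so v_2 = 4^{−1} = 10 (mod 13).
  i = 3 (α = 2): (2−4)(2−6)(2−3)(2−8) = (−2)·(−4)·(−1)·(−6) = 48 ≡ 9, so v_3 = 9^{−1} = 3 (mod 13).
  i = 4 (α = 3): (3−4)(3−6)(3−2)(3−8) = (−1)·(−3)·1·(−5) = −15 ≡ 11, so v_4 = 11^{−1} = 6 (mod 13).
  i = 5 (α = 8): (8−4)(8−6)(8−2)(8−3) = 4·2·6·5 = 240 ≡ 6, so v_5 = 6^{−1} = 11 (mod 13).
  v = [9, 10, 3, 6, 11].
Step 2: syndromes of r = [9, 10, 8, 2, 7] (all sums mod 13).
  S_0 = Σ v_i r_i = 9·9 + 10·10 + 3·8 + 6·2 + 11·7 = 294 ≡ 8.
  S_1 = Σ v_i α_i r_i = 9·4·9 + 10·6·10 + 3·2·8 + 6·3·2 + 11·8·7 = 1624 ≡ 12.
  α_i^2 mod 13 = [3, 10, 4, 9, 12].
  S_2 = Σ v_i α_i^2 r_i = 9·3·9 + 10·10·10 + 3·4·8 + 6·9·2 + 11·12·7 = 2371 ≡ 5.
  S = (8, 12, 5) ≠ 0, so r is not a codeword (an error is present).
Step 3: locate the error. For a single error e at position i, S_ℓ = v_i·e·α_i^ℓ, so α_err = S_1/S_0.
  S_0^{−1} = 8^{−1} = 5 (mod 13), so α_err = 12·5 = 60 ≡ 8 = α_5. Error position i = 5.
  Consistency check: S_2/S_1 = 5·12 = 60 ≡ 8 = α_err ✓ (single-error assumption holds).
Step 4: error magnitude e = S_0/v_5 = S_0·∏_{j≠5}(α_5 − α_j) = 8·6 = 48 ≡ 9 (mod 13).
Step 5: correct position 5: c_5 = r_5 − e = 7 − 9 ≡ 11 (mod 13). Hence c = [9, 10, 8, 2, 11].
  Check: interpolating c through the α_i gives m(x) = 7 + 7·x (degree < 2) with m(α_i) = c_i for every i, so c is indeed a codeword.


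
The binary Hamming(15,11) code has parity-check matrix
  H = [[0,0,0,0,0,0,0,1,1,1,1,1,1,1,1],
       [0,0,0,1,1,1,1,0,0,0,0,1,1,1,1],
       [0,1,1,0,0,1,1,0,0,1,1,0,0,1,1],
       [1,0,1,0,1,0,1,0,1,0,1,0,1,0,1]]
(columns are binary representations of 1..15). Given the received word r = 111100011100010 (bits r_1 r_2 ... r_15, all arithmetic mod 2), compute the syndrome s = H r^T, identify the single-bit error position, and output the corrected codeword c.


s = (0, 0, 0, 1)^T, error position = 1, corrected codeword c = 011100011100010

Compute s = H r^T mod 2 one row at a time:
  s_1 = 1 + 1 + 1 + 0 + 0 + 0 + 1 + 0 = 4 ≡ 0 (mod 2).
  s_2 = 1 + 0 + 0 + 0 + 0 + 0 + 1 + 0 = 2 ≡ 0 (mod 2).
  s_3 = 1 + 1 + 0 + 0 + 1 + 0 + 1 + 0 = 4 ≡ 0 (mod 2).
  s_4 = 1 + 1 + 0 + 0 + 1 + 0 + 0 + 0 = 3 ≡ 1 (mod 2).
s = (0, 0, 0, 1)^T — this equals column 1 of H (binary 0001), so error is at position 1.
Correct: flip bit 1 of r = 111100011100010 to get c = 011100011100010.


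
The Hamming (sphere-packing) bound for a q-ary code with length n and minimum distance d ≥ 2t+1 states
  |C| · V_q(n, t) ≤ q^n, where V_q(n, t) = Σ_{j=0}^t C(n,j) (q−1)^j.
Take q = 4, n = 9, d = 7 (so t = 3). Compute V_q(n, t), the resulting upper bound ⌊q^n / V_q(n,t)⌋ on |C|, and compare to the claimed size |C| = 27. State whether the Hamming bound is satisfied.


V_q(n, t) = 2620, q^n = 262144, Hamming bound = 100, |C| = 27 ≤ bound (satisfied).

Step 1: Compute V_q(n, t) = Σ_{j=0}^3 C(n, j) (q−1)^j.
  j = 0: C(9,0)·(3)^0 = 1·1 = 1.
  j = 1: C(9,1)·(3)^1 = 9·3 = 27.
  j = 2: C(9,2)·(3)^2 = 36·9 = 324.
  j = 3: C(9,3)·(3)^3 = 84·27 = 2268.
  V_q(n, t) = 1 + 27 + 324 + 2268 = 2620.
Step 2: q^n = 4^9 = 262144.
Step 3: Hamming bound ⌊q^n / V_q(n,t)⌋ = ⌊262144/2620⌋ = 100.
Step 4: Compare |C| = 27 to 100: satisfied.
The claimed |C| lies below the Hamming bound.


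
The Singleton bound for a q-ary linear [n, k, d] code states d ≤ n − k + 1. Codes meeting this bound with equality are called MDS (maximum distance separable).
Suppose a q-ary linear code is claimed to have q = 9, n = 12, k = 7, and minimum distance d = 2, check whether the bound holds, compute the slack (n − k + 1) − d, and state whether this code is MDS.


Singleton RHS = n − k + 1 = 6, slack = 4, bound satisfied, not MDS.

Singleton bound: d ≤ n − k + 1.
Here n = 12, k = 7, so n − k + 1 = 6.
Given d = 2, check d ≤ 6: YES.
Slack = (n − k + 1) − d = 4.
The code is NOT MDS (slack = 4 > 0).
Description: the claimed parameters are [12, 7, 2]_9; such a code would be non-MDS.


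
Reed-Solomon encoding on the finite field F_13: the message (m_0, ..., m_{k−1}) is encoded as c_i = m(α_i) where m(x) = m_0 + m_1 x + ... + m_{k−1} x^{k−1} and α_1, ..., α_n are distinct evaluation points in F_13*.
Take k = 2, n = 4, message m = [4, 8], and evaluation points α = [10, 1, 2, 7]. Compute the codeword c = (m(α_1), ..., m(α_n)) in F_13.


c = [6, 12, 7, 8]

Message polynomial: m(x) = 4 + 8·x (mod 13).
For each evaluation point α_i, compute m(α_i) mod 13:
  α_1 = 10: Horner steps 8 → 6, so m(10) = 6.
  α_2 = 1: Horner steps 8 → 12, so m(1) = 12.
  α_3 = 2: Horner steps 8 → 7, so m(2) = 7.
  α_4 = 7: Horner steps 8 → 8, so m(7) = 8.
Codeword c = [6, 12, 7, 8] ∈ F_13^4.


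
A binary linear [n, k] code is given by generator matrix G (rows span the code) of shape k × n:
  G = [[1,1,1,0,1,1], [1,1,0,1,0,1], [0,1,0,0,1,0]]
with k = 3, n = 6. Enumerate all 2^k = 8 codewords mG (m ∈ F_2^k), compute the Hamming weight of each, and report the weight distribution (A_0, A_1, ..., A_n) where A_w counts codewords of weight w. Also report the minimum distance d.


Weight distribution: A_0 = 1, A_2 = 1, A_3 = 3, A_4 = 2, A_5 = 1. Minimum distance d = 2.

Enumerate all 2^3 = 8 messages m ∈ F_2^3.
For each, compute codeword c = mG in F_2^6, then tally its weight.
  m = 000 → c = 000000, weight = 0.
  m = 100 → c = 111011, weight = 5.
  m = 010 → c = 110101, weight = 4.
  m = 110 → c = 001110, weight = 3.
  m = 001 → c = 010010, weight = 2.
  m = 101 → c = 101001, weight = 3.
  m = 011 → c = 100111, weight = 4.
  m = 111 → c = 011100, weight = 3.
Tally weights:
  weight 0: 1 codewords.
  weight 2: 1 codewords.
  weight 3: 3 codewords.
  weight 4: 2 codewords.
  weight 5: 1 codewords.
Minimum distance d = smallest w > 0 with A_w > 0 = 2.
Sanity: Σ A_w = 8 = 2^3 = 8 ✓.


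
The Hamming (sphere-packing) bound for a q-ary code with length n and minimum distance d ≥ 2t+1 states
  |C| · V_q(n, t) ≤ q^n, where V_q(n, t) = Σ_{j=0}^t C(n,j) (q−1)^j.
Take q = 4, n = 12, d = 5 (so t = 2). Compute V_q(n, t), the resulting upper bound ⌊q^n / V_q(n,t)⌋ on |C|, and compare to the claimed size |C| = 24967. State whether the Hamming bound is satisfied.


V_q(n, t) = 631, q^n = 16777216, Hamming bound = 26588, |C| = 24967 ≤ bound (satisfied).

Step 1: Compute V_q(n, t) = Σ_{j=0}^2 C(n, j) (q−1)^j.
  j = 0: C(12,0)·(3)^0 = 1·1 = 1.
  j = 1: C(12,1)·(3)^1 = 12·3 = 36.
  j = 2: C(12,2)·(3)^2 = 66·9 = 594.
  V_q(n, t) = 1 + 36 + 594 = 631.
Step 2: q^n = 4^12 = 16777216.
Step 3: Hamming bound ⌊q^n / V_q(n,t)⌋ = ⌊16777216/631⌋ = 26588.
Step 4: Compare |C| = 24967 to 26588: satisfied.
The claimed |C| lies below the Hamming bound.


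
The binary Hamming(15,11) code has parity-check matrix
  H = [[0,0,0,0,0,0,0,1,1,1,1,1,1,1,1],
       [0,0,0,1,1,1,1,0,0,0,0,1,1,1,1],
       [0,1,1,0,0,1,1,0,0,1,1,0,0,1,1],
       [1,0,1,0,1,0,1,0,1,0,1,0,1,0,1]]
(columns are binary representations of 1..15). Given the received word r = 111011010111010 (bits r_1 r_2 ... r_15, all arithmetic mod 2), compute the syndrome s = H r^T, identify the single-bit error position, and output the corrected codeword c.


s = (1, 0, 0, 0)^T, error position = 8, corrected codeword c = 111011000111010

Compute s = H r^T mod 2 one row at a time:
  s_1 = 1 + 0 + 1 + 1 + 1 + 0 + 1 + 0 = 5 ≡ 1 (mod 2).
  s_2 = 0 + 1 + 1 + 0 + 1 + 0 + 1 + 0 = 4 ≡ 0 (mod 2).
  s_3 = 1 + 1 + 1 + 0 + 1 + 1 + 1 + 0 = 6 ≡ 0 (mod 2).
  s_4 = 1 + 1 + 1 + 0 + 0 + 1 + 0 + 0 = 4 ≡ 0 (mod 2).
s = (1, 0, 0, 0)^T — this equals column 8 of H (binary 1000), so error is at position 8.
Correct: flip bit 8 of r = 111011010111010 to get c = 111011000111010.


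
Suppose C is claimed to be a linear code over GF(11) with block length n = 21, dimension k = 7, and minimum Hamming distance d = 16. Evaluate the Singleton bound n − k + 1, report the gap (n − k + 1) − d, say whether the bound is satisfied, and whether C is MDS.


Singleton RHS = n − k + 1 = 15, slack = -1, bound violated (no such code; not MDS).

Singleton bound: d ≤ n − k + 1.
Here n = 21, k = 7, so n − k + 1 = 15.
Given d = 16, check d ≤ 15: NO.
Slack = (n − k + 1) − d = -1.
The slack is negative: d = 16 exceeds n − k + 1 = 15 by 1, so the Singleton bound is violated and no linear [21, 7, 16]_11 code can exist. In particular it is not MDS (MDS requires d = n − k + 1 exactly).
Description: the claimed parameters are [21, 7, 16]_11; such a code would be impossible (violates the Singleton bound).


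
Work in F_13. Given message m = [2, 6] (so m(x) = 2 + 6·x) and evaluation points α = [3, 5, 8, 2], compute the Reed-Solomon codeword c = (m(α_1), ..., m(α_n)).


c = [7, 6, 11, 1]

Message polynomial: m(x) = 2 + 6·x (mod 13).
For each evaluation point α_i, compute m(α_i) mod 13:
  α_1 = 3: Horner steps 6 → 7, so m(3) = 7.
  α_2 = 5: Horner steps 6 → 6, so m(5) = 6.
  α_3 = 8: Horner steps 6 → 11, so m(8) = 11.
  α_4 = 2: Horner steps 6 → 1, so m(2) = 1.
Codeword c = [7, 6, 11, 1] ∈ F_13^4.


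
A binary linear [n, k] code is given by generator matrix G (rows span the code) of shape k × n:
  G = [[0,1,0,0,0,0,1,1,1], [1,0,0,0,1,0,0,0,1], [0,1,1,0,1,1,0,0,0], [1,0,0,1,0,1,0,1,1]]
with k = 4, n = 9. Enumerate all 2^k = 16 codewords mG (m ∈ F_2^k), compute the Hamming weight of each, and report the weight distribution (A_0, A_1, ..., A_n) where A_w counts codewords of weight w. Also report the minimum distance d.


Weight distribution: A_0 = 1, A_3 = 1, A_4 = 5, A_5 = 6, A_6 = 2, A_7 = 1. Minimum distance d = 3.

Enumerate all 2^4 = 16 messages m ∈ F_2^4.
For each, compute codeword c = mG in F_2^9, then tally its weight.
  m = 0000 → c = 000000000, weight = 0.
  m = 1000 → c = 010000111, weight = 4.
  m = 0100 → c = 100010001, weight = 3.
  m = 1100 → c = 110010110, weight = 5.
  m = 0010 → c = 011011000, weight = 4.
  m = 1010 → c = 001011111, weight = 6.
  m = 0110 → c = 111001001, weight = 5.
  m = 1110 → c = 101001110, weight = 5.
  m = 0001 → c = 100101011, weight = 5.
  m = 1001 → c = 110101100, weight = 5.
  m = 0101 → c = 000111010, weight = 4.
  m = 1101 → c = 010111101, weight = 6.
  m = 0011 → c = 111110011, weight = 7.
  m = 1011 → c = 101110100, weight = 5.
  m = 0111 → c = 011100010, weight = 4.
  m = 1111 → c = 001100101, weight = 4.
Tally weights:
  weight 0: 1 codewords.
  weight 3: 1 codewords.
  weight 4: 5 codewords.
  weight 5: 6 codewords.
  weight 6: 2 codewords.
  weight 7: 1 codewords.
Minimum distance d = smallest w > 0 with A_w > 0 = 3.
Sanity: Σ A_w = 16 = 2^4 = 16 ✓.


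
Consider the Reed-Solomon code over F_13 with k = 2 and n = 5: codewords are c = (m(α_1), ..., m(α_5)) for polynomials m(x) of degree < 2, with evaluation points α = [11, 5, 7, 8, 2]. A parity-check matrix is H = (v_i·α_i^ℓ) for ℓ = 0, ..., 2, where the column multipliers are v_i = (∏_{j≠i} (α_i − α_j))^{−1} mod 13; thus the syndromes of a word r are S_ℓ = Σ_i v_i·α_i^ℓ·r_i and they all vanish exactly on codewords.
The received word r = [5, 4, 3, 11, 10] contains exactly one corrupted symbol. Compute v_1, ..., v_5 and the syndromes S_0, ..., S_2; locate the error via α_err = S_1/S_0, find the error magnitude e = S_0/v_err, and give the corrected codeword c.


S = (3, 8, 4), error at position 3, error magnitude e = 3, c = [5, 4, 0, 11, 10].

Step 1: column multipliers v_i = (∏_{j≠i}(α_i − α_j))^{−1} mod 13.
  i = 1 (α = 11): (11−5)(11−7)(11−8)(11−2) = 6·4·3·9 = 648 ≡ 11, so v_1 = 11^{−1} = 6 (mod 13).
  i = 2 (α = 5): (5−11)(5−7)(5−8)(5−2) = (−6)·(−2)·(−3)·3 = −108 ≡ 9, so v_2 = 9^{−1} = 3 (mod 13).
  i = 3 (α = 7): (7−11)(7−5)(7−8)(7−2) = (−4)·2·(−1)·5 = 40 ≡ 1, so v_3 = 1^{−1} = 1 (mod 13).
  i = 4 (α = 8): (8−11)(8−5)(8−7)(8−2) = (−3)·3·1·6 = −54 ≡ 11, so v_4 = 11^{−1} = 6 (mod 13).
  i = 5 (α = 2): (2−11)(2−5)(2−7)(2−8) = (−9)·(−3)·(−5)·(−6) = 810 ≡ 4, so v_5 = 4^{−1} = 10 (mod 13).
  v = [6, 3, 1, 6, 10].
Step 2: syndromes of r = [5, 4, 3, 11, 10] (all sums mod 13).
  S_0 = Σ v_i r_i = 6·5 + 3·4 + 1·3 + 6·11 + 10·10 = 211 ≡ 3.
  S_1 = Σ v_i α_i r_i = 6·11·5 + 3·5·4 + 1·7·3 + 6·8·11 + 10·2·10 = 1139 ≡ 8.
  α_i^2 mod 13 = [4, 12, 10, 12, 4].
  S_2 = Σ v_i α_i^2 r_i = 6·4·5 + 3·12·4 + 1·10·3 + 6·12·11 + 10·4·10 = 1486 ≡ 4.
  S = (3, 8, 4) ≠ 0, so r is not a codeword (an error is present).
Step 3: locate the error. For a single error e at position i, S_ℓ = v_i·e·α_i^ℓ, so α_err = S_1/S_0.
  S_0^{−1} = 3^{−1} = 9 (mod 13), so α_err = 8·9 = 72 ≡ 7 = α_3. Error position i = 3.
  Consistency check: S_2/S_1 = 4·5 = 20 ≡ 7 = α_err ✓ (single-error assumption holds).
Step 4: error magnitude e = S_0/v_3 = S_0·∏_{j≠3}(α_3 − α_j) = 3·1 = 3 ≡ 3 (mod 13).
Step 5: correct position 3: c_3 = r_3 − e = 3 − 3 ≡ 0 (mod 13). Hence c = [5, 4, 0, 11, 10].
  Check: interpolating c through the α_i gives m(x) = 1 + 11·x (degree < 2) with m(α_i) = c_i for every i, so c is indeed a codeword.


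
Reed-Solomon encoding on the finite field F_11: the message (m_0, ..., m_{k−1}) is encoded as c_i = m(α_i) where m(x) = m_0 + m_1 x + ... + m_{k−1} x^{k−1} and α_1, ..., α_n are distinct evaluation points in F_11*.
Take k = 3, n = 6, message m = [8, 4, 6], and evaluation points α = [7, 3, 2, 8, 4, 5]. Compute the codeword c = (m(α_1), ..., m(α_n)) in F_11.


c = [0, 8, 7, 6, 10, 2]

Message polynomial: m(x) = 8 + 4·x + 6·x^2 (mod 11).
For each evaluation point α_i, compute m(α_i) mod 11:
  α_1 = 7: Horner steps 6 → 2 → 0, so m(7) = 0.
  α_2 = 3: Horner steps 6 → 0 → 8, so m(3) = 8.
  α_3 = 2: Horner steps 6 → 5 → 7, so m(2) = 7.
  α_4 = 8: Horner steps 6 → 8 → 6, so m(8) = 6.
  α_5 = 4: Horner steps 6 → 6 → 10, so m(4) = 10.
  α_6 = 5: Horner steps 6 → 1 → 2, so m(5) = 2.
Codeword c = [0, 8, 7, 6, 10, 2] ∈ F_11^6.


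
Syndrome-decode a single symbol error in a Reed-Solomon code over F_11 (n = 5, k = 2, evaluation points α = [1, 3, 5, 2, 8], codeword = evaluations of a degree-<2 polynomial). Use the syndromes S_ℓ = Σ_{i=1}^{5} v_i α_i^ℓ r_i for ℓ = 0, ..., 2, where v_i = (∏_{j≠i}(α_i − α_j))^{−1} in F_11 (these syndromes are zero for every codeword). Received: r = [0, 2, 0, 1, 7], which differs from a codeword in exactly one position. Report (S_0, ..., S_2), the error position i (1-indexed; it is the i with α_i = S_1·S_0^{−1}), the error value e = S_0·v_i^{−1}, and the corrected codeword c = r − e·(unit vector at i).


S = (8, 7, 2), error at position 3, error magnitude e = 7, c = [0, 2, 4, 1, 7].

Step 1: column multipliers v_i = (∏_{j≠i}(α_i − α_j))^{−1} mod 11.
  i = 1 (α = 1): (1−3)(1−5)(1−2)(1−8) = (−2)·(−4)·(−1)·(−7) = 56 ≡ 1, so v_1 = 1^{−1} = 1 (mod 11).
  i = 2 (α = 3): (3−1)(3−5)(3−2)(3−8) = 2·(−2)·1·(−5) = 20 ≡ 9, so v_2 = 9^{−1} = 5 (mod 11).
  i = 3 (α = 5): (5−1)(5−3)(5−2)(5−8) = 4·2·3·(−3) = −72 ≡ 5, so v_3 = 5^{−1} = 9 (mod 11).
  i = 4 (α = 2): (2−1)(2−3)(2−5)(2−8) = 1·(−1)·(−3)·(−6) = −18 ≡ 4, so v_4 = 4^{−1} = 3 (mod 11).
  i = 5 (α = 8): (8−1)(8−3)(8−5)(8−2) = 7·5·3·6 = 630 ≡ 3, so v_5 = 3^{−1} = 4 (mod 11).
  v = [1, 5, 9, 3, 4].
Step 2: syndromes of r = [0, 2, 0, 1, 7] (all sums mod 11).
  S_0 = Σ v_i r_i = 1·0 + 5·2 + 9·0 + 3·1 + 4·7 = 41 ≡ 8.
  S_1 = Σ v_i α_i r_i = 1·1·0 + 5·3·2 + 9·5·0 + 3·2·1 + 4·8·7 = 260 ≡ 7.
  α_i^2 mod 11 = [1, 9, 3, 4, 9].
  S_2 = Σ v_i α_i^2 r_i = 1·1·0 + 5·9·2 + 9·3·0 + 3·4·1 + 4·9·7 = 354 ≡ 2.
  S = (8, 7, 2) ≠ 0, so r is not a codeword (an error is present).
Step 3: locate the error. For a single error e at position i, S_ℓ = v_i·e·α_i^ℓ, so α_err = S_1/S_0.
  S_0^{−1} = 8^{−1} = 7 (mod 11), so α_err = 7·7 = 49 ≡ 5 = α_3. Error position i = 3.
  Consistency check: S_2/S_1 = 2·8 = 16 ≡ 5 = α_err ✓ (single-error assumption holds).
Step 4: error magnitude e = S_0/v_3 = S_0·∏_{j≠3}(α_3 − α_j) = 8·5 = 40 ≡ 7 (mod 11).
Step 5: correct position 3: c_3 = r_3 − e = 0 − 7 ≡ 4 (mod 11). Hence c = [0, 2, 4, 1, 7].
  Check: interpolating c through the α_i gives m(x) = 10 + 1·x (degree < 2) with m(α_i) = c_i for every i, so c is indeed a codeword.


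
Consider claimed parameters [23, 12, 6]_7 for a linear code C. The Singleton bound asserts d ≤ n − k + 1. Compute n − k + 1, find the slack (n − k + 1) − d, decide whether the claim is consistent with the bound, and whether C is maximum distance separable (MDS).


Singleton RHS = n − k + 1 = 12, slack = 6, bound satisfied, not MDS.

Singleton bound: d ≤ n − k + 1.
Here n = 23, k = 12, so n − k + 1 = 12.
Given d = 6, check d ≤ 12: YES.
Slack = (n − k + 1) − d = 6.
The code is NOT MDS (slack = 6 > 0).
Description: the claimed parameters are [23, 12, 6]_7; such a code would be non-MDS.


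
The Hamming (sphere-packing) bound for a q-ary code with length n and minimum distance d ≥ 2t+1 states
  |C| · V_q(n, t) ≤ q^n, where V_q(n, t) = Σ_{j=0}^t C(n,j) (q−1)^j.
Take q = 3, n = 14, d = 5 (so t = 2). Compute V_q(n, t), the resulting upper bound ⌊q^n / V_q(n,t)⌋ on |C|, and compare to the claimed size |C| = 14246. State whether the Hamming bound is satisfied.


V_q(n, t) = 393, q^n = 4782969, Hamming bound = 12170, |C| = 14246 > bound (violated).

Step 1: Compute V_q(n, t) = Σ_{j=0}^2 C(n, j) (q−1)^j.
  j = 0: C(14,0)·(2)^0 = 1·1 = 1.
  j = 1: C(14,1)·(2)^1 = 14·2 = 28.
  j = 2: C(14,2)·(2)^2 = 91·4 = 364.
  V_q(n, t) = 1 + 28 + 364 = 393.
Step 2: q^n = 3^14 = 4782969.
Step 3: Hamming bound ⌊q^n / V_q(n,t)⌋ = ⌊4782969/393⌋ = 12170.
Step 4: Compare |C| = 14246 to 12170: violated.
The claimed |C| lies above the Hamming bound, so no 3-ary code of length 14 with d ≥ 5 can have 14246 codewords.


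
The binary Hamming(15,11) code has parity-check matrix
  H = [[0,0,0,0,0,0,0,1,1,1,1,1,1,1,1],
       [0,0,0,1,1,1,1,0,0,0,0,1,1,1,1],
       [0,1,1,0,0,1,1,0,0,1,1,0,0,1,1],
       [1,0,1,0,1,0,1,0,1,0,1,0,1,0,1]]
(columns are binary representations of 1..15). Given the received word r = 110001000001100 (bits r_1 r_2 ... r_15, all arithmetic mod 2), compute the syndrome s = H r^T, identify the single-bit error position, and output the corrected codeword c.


s = (0, 1, 0, 0)^T, error position = 4, corrected codeword c = 110101000001100

Compute s = H r^T mod 2 one row at a time:
  s_1 = 0 + 0 + 0 + 0 + 1 + 1 + 0 + 0 = 2 ≡ 0 (mod 2).
  s_2 = 0 + 0 + 1 + 0 + 1 + 1 + 0 + 0 = 3 ≡ 1 (mod 2).
  s_3 = 1 + 0 + 1 + 0 + 0 + 0 + 0 + 0 = 2 ≡ 0 (mod 2).
  s_4 = 1 + 0 + 0 + 0 + 0 + 0 + 1 + 0 = 2 ≡ 0 (mod 2).
s = (0, 1, 0, 0)^T — this equals column 4 of H (binary 0100), so error is at position 4.
Correct: flip bit 4 of r = 110001000001100 to get c = 110101000001100.


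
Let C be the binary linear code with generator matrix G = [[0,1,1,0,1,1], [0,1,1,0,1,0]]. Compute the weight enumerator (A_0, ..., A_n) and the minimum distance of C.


Weight distribution: A_0 = 1, A_1 = 1, A_3 = 1, A_4 = 1. Minimum distance d = 1.

Enumerate all 2^2 = 4 messages m ∈ F_2^2.
For each, compute codeword c = mG in F_2^6, then tally its weight.
  m = 00 → c = 000000, weight = 0.
  m = 10 → c = 011011, weight = 4.
  m = 01 → c = 011010, weight = 3.
  m = 11 → c = 000001, weight = 1.
Tally weights:
  weight 0: 1 codewords.
  weight 1: 1 codewords.
  weight 3: 1 codewords.
  weight 4: 1 codewords.
Minimum distance d = smallest w > 0 with A_w > 0 = 1.
Sanity: Σ A_w = 4 = 2^2 = 4 ✓.


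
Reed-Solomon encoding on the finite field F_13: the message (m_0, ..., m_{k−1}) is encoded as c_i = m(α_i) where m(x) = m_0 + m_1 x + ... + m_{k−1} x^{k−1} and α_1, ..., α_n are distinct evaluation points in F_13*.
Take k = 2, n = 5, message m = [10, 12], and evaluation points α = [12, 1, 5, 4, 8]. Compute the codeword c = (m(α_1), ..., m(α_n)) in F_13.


c = [11, 9, 5, 6, 2]

Message polynomial: m(x) = 10 + 12·x (mod 13).
For each evaluation point α_i, compute m(α_i) mod 13:
  α_1 = 12: Horner steps 12 → 11, so m(12) = 11.
  α_2 = 1: Horner steps 12 → 9, so m(1) = 9.
  α_3 = 5: Horner steps 12 → 5, so m(5) = 5.
  α_4 = 4: Horner steps 12 → 6, so m(4) = 6.
  α_5 = 8: Horner steps 12 → 2, so m(8) = 2.
Codeword c = [11, 9, 5, 6, 2] ∈ F_13^5.


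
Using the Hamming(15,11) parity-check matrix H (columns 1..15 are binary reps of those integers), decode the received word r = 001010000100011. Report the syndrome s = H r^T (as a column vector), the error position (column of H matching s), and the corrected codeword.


s = (1, 1, 0, 1)^T, error position = 13, corrected codeword c = 001010000100111

Compute s = H r^T mod 2 one row at a time:
  s_1 = 0 + 0 + 1 + 0 + 0 + 0 + 1 + 1 = 3 ≡ 1 (mod 2).
  s_2 = 0 + 1 + 0 + 0 + 0 + 0 + 1 + 1 = 3 ≡ 1 (mod 2).
  s_3 = 0 + 1 + 0 + 0 + 1 + 0 + 1 + 1 = 4 ≡ 0 (mod 2).
  s_4 = 0 + 1 + 1 + 0 + 0 + 0 + 0 + 1 = 3 ≡ 1 (mod 2).
s = (1, 1, 0, 1)^T — this equals column 13 of H (binary 1101), so error is at position 13.
Correct: flip bit 13 of r = 001010000100011 to get c = 001010000100111.


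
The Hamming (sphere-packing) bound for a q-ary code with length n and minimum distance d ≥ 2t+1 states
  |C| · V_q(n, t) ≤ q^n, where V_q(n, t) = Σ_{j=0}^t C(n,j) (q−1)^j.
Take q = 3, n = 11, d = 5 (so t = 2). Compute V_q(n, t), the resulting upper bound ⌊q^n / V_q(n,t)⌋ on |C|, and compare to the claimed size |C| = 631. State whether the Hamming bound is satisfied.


V_q(n, t) = 243, q^n = 177147, Hamming bound = 729, |C| = 631 ≤ bound (satisfied).

Step 1: Compute V_q(n, t) = Σ_{j=0}^2 C(n, j) (q−1)^j.
  j = 0: C(11,0)·(2)^0 = 1·1 = 1.
  j = 1: C(11,1)·(2)^1 = 11·2 = 22.
  j = 2: C(11,2)·(2)^2 = 55·4 = 220.
  V_q(n, t) = 1 + 22 + 220 = 243.
Step 2: q^n = 3^11 = 177147.
Step 3: Hamming bound ⌊q^n / V_q(n,t)⌋ = ⌊177147/243⌋ = 729.
Step 4: Compare |C| = 631 to 729: satisfied.
The claimed |C| lies below the Hamming bound.


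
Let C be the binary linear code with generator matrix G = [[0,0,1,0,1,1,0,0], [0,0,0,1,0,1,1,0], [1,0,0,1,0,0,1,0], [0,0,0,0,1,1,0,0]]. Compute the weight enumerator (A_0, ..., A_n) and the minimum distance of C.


Weight distribution: A_0 = 1, A_1 = 1, A_2 = 3, A_3 = 6, A_4 = 3, A_5 = 1, A_6 = 1. Minimum distance d = 1.

Enumerate all 2^4 = 16 messages m ∈ F_2^4.
For each, compute codeword c = mG in F_2^8, then tally its weight.
  m = 0000 → c = 00000000, weight = 0.
  m = 1000 → c = 00101100, weight = 3.
  m = 0100 → c = 00010110, weight = 3.
  m = 1100 → c = 00111010, weight = 4.
  m = 0010 → c = 10010010, weight = 3.
  m = 1010 → c = 10111110, weight = 6.
  m = 0110 → c = 10000100, weight = 2.
  m = 1110 → c = 10101000, weight = 3.
  m = 0001 → c = 00001100, weight = 2.
  m = 1001 → c = 00100000, weight = 1.
  m = 0101 → c = 00011010, weight = 3.
  m = 1101 → c = 00110110, weight = 4.
  m = 0011 → c = 10011110, weight = 5.
  m = 1011 → c = 10110010, weight = 4.
  m = 0111 → c = 10001000, weight = 2.
  m = 1111 → c = 10100100, weight = 3.
Tally weights:
  weight 0: 1 codewords.
  weight 1: 1 codewords.
  weight 2: 3 codewords.
  weight 3: 6 codewords.
  weight 4: 3 codewords.
  weight 5: 1 codewords.
  weight 6: 1 codewords.
Minimum distance d = smallest w > 0 with A_w > 0 = 1.
Sanity: Σ A_w = 16 = 2^4 = 16 ✓.


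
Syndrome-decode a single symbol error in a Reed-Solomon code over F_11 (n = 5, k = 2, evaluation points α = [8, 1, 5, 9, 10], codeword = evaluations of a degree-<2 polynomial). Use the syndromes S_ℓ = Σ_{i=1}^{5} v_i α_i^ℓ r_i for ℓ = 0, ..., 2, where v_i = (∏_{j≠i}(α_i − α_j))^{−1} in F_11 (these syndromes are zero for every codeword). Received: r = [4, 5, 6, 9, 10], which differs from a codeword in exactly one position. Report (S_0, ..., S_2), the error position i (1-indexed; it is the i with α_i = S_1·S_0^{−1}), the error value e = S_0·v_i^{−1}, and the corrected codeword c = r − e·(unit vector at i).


S = (2, 7, 8), error at position 4, error magnitude e = 2, c = [4, 5, 6, 7, 10].

Step 1: column multipliers v_i = (∏_{j≠i}(α_i − α_j))^{−1} mod 11.
  i = 1 (α = 8): (8−1)(8−5)(8−9)(8−10) = 7·3·(−1)·(−2) = 42 ≡ 9, so v_1 = 9^{−1} = 5 (mod 11).
  i = 2 (α = 1): (1−8)(1−5)(1−9)(1−10) = (−7)·(−4)·(−8)·(−9) = 2016 ≡ 3, so v_2 = 3^{−1} = 4 (mod 11).
  i = 3 (α = 5): (5−8)(5−1)(5−9)(5−10) = (−3)·4·(−4)·(−5) = −240 ≡ 2, so v_3 = 2^{−1} = 6 (mod 11).
  i = 4 (α = 9): (9−8)(9−1)(9−5)(9−10) = 1·8·4·(−1) = −32 ≡ 1, so v_4 = 1^{−1} = 1 (mod 11).
  i = 5 (α = 10): (10−8)(10−1)(10−5)(10−9) = 2·9·5·1 = 90 ≡ 2, so v_5 = 2^{−1} = 6 (mod 11).
  v = [5, 4, 6, 1, 6].
Step 2: syndromes of r = [4, 5, 6, 9, 10] (all sums mod 11).
  S_0 = Σ v_i r_i = 5·4 + 4·5 + 6·6 + 1·9 + 6·10 = 145 ≡ 2.
  S_1 = Σ v_i α_i r_i = 5·8·4 + 4·1·5 + 6·5·6 + 1·9·9 + 6·10·10 = 1041 ≡ 7.
  α_i^2 mod 11 = [9, 1, 3, 4, 1].
  S_2 = Σ v_i α_i^2 r_i = 5·9·4 + 4·1·5 + 6·3·6 + 1·4·9 + 6·1·10 = 404 ≡ 8.
  S = (2, 7, 8) ≠ 0, so r is not a codeword (an error is present).
Step 3: locate the error. For a single error e at position i, S_ℓ = v_i·e·α_i^ℓ, so α_err = S_1/S_0.
  S_0^{−1} = 2^{−1} = 6 (mod 11), so α_err = 7·6 = 42 ≡ 9 = α_4. Error position i = 4.
  Consistency check: S_2/S_1 = 8·8 = 64 ≡ 9 = α_err ✓ (single-error assumption holds).
Step 4: error magnitude e = S_0/v_4 = S_0·∏_{j≠4}(α_4 − α_j) = 2·1 = 2 ≡ 2 (mod 11).
Step 5: correct position 4: c_4 = r_4 − e = 9 − 2 ≡ 7 (mod 11). Hence c = [4, 5, 6, 7, 10].
  Check: interpolating c through the α_i gives m(x) = 2 + 3·x (degree < 2) with m(α_i) = c_i for every i, so c is indeed a codeword.


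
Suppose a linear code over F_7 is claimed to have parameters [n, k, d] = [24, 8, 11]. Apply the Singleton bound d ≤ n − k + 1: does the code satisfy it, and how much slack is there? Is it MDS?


Singleton RHS = n − k + 1 = 17, slack = 6, bound satisfied, not MDS.

Singleton bound: d ≤ n − k + 1.
Here n = 24, k = 8, so n − k + 1 = 17.
Given d = 11, check d ≤ 17: YES.
Slack = (n − k + 1) − d = 6.
The code is NOT MDS (slack = 6 > 0).
Description: the claimed parameters are [24, 8, 11]_7; such a code would be non-MDS.


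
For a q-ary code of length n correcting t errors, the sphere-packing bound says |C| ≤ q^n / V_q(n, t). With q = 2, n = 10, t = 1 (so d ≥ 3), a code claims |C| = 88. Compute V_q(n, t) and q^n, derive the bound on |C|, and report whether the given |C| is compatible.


V_q(n, t) = 11, q^n = 1024, Hamming bound = 93, |C| = 88 ≤ bound (satisfied).

Step 1: Compute V_q(n, t) = Σ_{j=0}^1 C(n, j) (q−1)^j.
  j = 0: C(10,0)·(1)^0 = 1·1 = 1.
  j = 1: C(10,1)·(1)^1 = 10·1 = 10.
  V_q(n, t) = 1 + 10 = 11.
Step 2: q^n = 2^10 = 1024.
Step 3: Hamming bound ⌊q^n / V_q(n,t)⌋ = ⌊1024/11⌋ = 93.
Step 4: Compare |C| = 88 to 93: satisfied.
The claimed |C| lies below the Hamming bound.
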